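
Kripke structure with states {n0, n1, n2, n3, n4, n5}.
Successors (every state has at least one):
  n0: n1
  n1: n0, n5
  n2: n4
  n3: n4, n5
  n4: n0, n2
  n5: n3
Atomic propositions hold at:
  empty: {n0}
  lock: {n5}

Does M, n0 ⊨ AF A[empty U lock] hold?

No

A[empty U lock]: least fixpoint, start Z0 = Sat(lock) = {n5}, add states in Sat(empty) with every successor in Z. Already a fixed point.
Sat(A[empty U lock]) = {n5}
AF A[empty U lock]: least fixpoint, start Z0 = {n5}, add states with every successor in Z. Already a fixed point.
Sat(AF A[empty U lock]) = {n5}
n0 ∉ Sat(AF A[empty U lock]) = {n5}, so the formula does not hold at n0.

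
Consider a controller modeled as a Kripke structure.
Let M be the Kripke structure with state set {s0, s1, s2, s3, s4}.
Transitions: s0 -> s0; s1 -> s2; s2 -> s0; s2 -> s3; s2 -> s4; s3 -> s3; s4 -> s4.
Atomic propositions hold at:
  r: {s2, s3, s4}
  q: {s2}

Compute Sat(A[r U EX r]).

Sat(EX r) = {s : some successor in {s2, s3, s4}} = {s1, s2, s3, s4}
A[r U EX r]: least fixpoint, start Z0 = Sat(EX r) = {s1, s2, s3, s4}, add states in Sat(r) with every successor in Z. Already a fixed point.
Sat(A[r U EX r]) = {s1, s2, s3, s4}

{s1, s2, s3, s4}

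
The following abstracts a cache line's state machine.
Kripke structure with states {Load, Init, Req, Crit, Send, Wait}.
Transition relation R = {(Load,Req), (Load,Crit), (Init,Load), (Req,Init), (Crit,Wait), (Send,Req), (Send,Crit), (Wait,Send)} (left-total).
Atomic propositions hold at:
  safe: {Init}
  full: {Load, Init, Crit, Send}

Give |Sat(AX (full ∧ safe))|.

1

Sat(full ∧ safe) = {Init}
Sat(AX (full ∧ safe)) = {s : every successor in {Init}} = {Req}
|Sat(AX (full ∧ safe))| = |{Req}| = 1.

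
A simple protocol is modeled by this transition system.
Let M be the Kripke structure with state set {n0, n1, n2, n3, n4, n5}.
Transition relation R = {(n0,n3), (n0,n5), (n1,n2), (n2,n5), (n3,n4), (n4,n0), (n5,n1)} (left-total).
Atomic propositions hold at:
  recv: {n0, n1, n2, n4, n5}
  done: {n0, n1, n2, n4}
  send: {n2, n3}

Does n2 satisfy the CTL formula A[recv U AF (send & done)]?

Sat(send & done) = {n2}
AF (send & done): least fixpoint, start Z0 = {n2}, add states with every successor in Z. Z1 = {n1, n2}; Z2 = {n1, n2, n5}; fixed.
Sat(AF (send & done)) = {n1, n2, n5}
A[recv U AF (send & done)]: least fixpoint, start Z0 = Sat(AF (send & done)) = {n1, n2, n5}, add states in Sat(recv) with every successor in Z. Already a fixed point.
Sat(A[recv U AF (send & done)]) = {n1, n2, n5}
n2 ∈ Sat(A[recv U AF (send & done)]) = {n1, n2, n5}, so the formula holds at n2.

Yes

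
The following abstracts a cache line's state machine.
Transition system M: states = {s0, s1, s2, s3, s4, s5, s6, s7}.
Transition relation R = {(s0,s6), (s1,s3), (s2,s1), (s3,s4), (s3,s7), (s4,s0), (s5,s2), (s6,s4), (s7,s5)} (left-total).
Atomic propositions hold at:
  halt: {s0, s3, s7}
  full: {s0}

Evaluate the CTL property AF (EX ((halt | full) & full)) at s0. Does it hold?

Sat(halt | full) = {s0, s3, s7}
Sat((halt | full) & full) = {s0}
Sat(EX ((halt | full) & full)) = {s : some successor in {s0}} = {s4}
AF (EX ((halt | full) & full)): least fixpoint, start Z0 = {s4}, add states with every successor in Z. Z1 = {s4, s6}; Z2 = {s0, s4, s6}; fixed.
Sat(AF (EX ((halt | full) & full))) = {s0, s4, s6}
s0 ∈ Sat(AF (EX ((halt | full) & full))) = {s0, s4, s6}, so the formula holds at s0.

Yes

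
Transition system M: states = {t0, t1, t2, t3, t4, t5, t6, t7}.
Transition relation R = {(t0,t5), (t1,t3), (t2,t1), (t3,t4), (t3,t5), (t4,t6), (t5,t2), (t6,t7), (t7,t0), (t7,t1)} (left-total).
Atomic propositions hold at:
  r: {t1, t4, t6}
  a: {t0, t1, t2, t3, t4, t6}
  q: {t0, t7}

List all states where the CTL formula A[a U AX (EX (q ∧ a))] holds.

{t4, t6}

Sat(q ∧ a) = {t0}
Sat(EX (q ∧ a)) = {s : some successor in {t0}} = {t7}
Sat(AX (EX (q ∧ a))) = {s : every successor in {t7}} = {t6}
A[a U AX (EX (q ∧ a))]: least fixpoint, start Z0 = Sat(AX (EX (q ∧ a))) = {t6}, add states in Sat(a) with every successor in Z. Z1 = {t4, t6}; fixed.
Sat(A[a U AX (EX (q ∧ a))]) = {t4, t6}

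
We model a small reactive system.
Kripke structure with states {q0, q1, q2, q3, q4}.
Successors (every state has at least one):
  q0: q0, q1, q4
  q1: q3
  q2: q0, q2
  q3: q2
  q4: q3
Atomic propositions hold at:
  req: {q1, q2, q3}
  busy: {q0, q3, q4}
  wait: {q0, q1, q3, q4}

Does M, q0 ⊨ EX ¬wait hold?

Sat(¬wait) = {q2}
Sat(EX ¬wait) = {s : some successor in {q2}} = {q2, q3}
q0 ∉ Sat(EX ¬wait) = {q2, q3}, so the formula does not hold at q0.

No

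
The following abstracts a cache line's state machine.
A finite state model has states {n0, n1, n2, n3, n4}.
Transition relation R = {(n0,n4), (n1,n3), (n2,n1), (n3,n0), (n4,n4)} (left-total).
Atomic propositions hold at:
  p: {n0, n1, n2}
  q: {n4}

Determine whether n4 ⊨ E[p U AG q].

AG q: greatest fixpoint, start Z0 = {n4}, keep only states in Sat with every successor in Z. Already a fixed point.
Sat(AG q) = {n4}
E[p U AG q]: least fixpoint, start Z0 = Sat(AG q) = {n4}, add states in Sat(p) with some successor in Z. Z1 = {n0, n4}; fixed.
Sat(E[p U AG q]) = {n0, n4}
n4 ∈ Sat(E[p U AG q]) = {n0, n4}, so the formula holds at n4.

Yes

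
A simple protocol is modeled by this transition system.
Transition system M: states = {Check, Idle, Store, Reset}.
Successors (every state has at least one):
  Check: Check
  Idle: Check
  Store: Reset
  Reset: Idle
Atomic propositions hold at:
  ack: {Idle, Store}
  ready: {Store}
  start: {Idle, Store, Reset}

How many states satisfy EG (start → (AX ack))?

1

Sat(AX ack) = {s : every successor in {Idle, Store}} = {Reset}
Sat(start → (AX ack)) = {Check, Reset}
EG (start → (AX ack)): greatest fixpoint, start Z0 = {Check, Reset}, keep only states in Sat with some successor in Z. Z1 = {Check}; fixed.
Sat(EG (start → (AX ack))) = {Check}
|Sat(EG (start → (AX ack)))| = |{Check}| = 1.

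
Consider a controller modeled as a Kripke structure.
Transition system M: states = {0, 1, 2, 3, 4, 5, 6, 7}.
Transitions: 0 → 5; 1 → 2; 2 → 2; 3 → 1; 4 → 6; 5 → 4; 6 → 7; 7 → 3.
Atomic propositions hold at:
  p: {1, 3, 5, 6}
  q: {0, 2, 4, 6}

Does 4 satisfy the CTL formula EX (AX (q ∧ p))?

Sat(q ∧ p) = {6}
Sat(AX (q ∧ p)) = {s : every successor in {6}} = {4}
Sat(EX (AX (q ∧ p))) = {s : some successor in {4}} = {5}
4 ∉ Sat(EX (AX (q ∧ p))) = {5}, so the formula does not hold at 4.

No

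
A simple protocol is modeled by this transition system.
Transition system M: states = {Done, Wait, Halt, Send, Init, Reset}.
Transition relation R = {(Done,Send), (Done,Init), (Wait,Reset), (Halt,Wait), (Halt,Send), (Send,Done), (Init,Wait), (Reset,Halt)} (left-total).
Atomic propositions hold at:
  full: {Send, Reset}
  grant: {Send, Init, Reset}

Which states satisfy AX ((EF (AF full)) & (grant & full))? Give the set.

{Wait}

AF full: least fixpoint, start Z0 = {Send, Reset}, add states with every successor in Z. Z1 = {Wait, Send, Reset}; Z2 = {Wait, Halt, Send, Init, Reset}; Z3 = {Done, Wait, Halt, Send, Init, Reset}; fixed.
Sat(AF full) = {Done, Wait, Halt, Send, Init, Reset}
EF (AF full): least fixpoint, start Z0 = {Done, Wait, Halt, Send, Init, Reset}, add states with some successor in Z. Already a fixed point.
Sat(EF (AF full)) = {Done, Wait, Halt, Send, Init, Reset}
Sat(grant & full) = {Send, Reset}
Sat((EF (AF full)) & (grant & full)) = {Send, Reset}
Sat(AX ((EF (AF full)) & (grant & full))) = {s : every successor in {Send, Reset}} = {Wait}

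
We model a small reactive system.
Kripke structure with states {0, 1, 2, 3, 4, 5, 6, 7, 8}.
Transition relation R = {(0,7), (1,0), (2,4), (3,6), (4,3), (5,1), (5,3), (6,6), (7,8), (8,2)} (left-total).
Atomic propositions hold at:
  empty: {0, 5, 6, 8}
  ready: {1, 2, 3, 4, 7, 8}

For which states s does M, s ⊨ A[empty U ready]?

A[empty U ready]: least fixpoint, start Z0 = Sat(ready) = {1, 2, 3, 4, 7, 8}, add states in Sat(empty) with every successor in Z. Z1 = {0, 1, 2, 3, 4, 5, 7, 8}; fixed.
Sat(A[empty U ready]) = {0, 1, 2, 3, 4, 5, 7, 8}

{0, 1, 2, 3, 4, 5, 7, 8}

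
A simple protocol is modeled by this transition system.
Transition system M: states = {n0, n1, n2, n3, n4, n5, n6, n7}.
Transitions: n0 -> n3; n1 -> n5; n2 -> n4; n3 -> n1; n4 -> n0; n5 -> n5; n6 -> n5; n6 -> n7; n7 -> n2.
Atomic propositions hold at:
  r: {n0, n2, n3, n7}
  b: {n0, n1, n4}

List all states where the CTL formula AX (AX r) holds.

Sat(AX r) = {s : every successor in {n0, n2, n3, n7}} = {n0, n4, n7}
Sat(AX (AX r)) = {s : every successor in {n0, n4, n7}} = {n2, n4}

{n2, n4}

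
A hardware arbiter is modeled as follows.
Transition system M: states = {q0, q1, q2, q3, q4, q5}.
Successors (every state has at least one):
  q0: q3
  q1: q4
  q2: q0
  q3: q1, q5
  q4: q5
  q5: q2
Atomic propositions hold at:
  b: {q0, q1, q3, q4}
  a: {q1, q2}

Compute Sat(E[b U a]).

{q0, q1, q2, q3}

E[b U a]: least fixpoint, start Z0 = Sat(a) = {q1, q2}, add states in Sat(b) with some successor in Z. Z1 = {q1, q2, q3}; Z2 = {q0, q1, q2, q3}; fixed.
Sat(E[b U a]) = {q0, q1, q2, q3}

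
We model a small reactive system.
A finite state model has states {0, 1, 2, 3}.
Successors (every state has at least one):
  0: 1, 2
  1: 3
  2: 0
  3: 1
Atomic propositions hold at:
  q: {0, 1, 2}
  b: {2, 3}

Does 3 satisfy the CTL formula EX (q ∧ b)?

No

Sat(q ∧ b) = {2}
Sat(EX (q ∧ b)) = {s : some successor in {2}} = {0}
3 ∉ Sat(EX (q ∧ b)) = {0}, so the formula does not hold at 3.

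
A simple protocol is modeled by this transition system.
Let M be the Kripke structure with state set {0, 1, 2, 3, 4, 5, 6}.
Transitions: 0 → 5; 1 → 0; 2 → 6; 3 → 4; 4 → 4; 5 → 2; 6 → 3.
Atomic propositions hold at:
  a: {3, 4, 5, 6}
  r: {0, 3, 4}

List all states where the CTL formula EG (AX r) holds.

Sat(AX r) = {s : every successor in {0, 3, 4}} = {1, 3, 4, 6}
EG (AX r): greatest fixpoint, start Z0 = {1, 3, 4, 6}, keep only states in Sat with some successor in Z. Z1 = {3, 4, 6}; fixed.
Sat(EG (AX r)) = {3, 4, 6}

{3, 4, 6}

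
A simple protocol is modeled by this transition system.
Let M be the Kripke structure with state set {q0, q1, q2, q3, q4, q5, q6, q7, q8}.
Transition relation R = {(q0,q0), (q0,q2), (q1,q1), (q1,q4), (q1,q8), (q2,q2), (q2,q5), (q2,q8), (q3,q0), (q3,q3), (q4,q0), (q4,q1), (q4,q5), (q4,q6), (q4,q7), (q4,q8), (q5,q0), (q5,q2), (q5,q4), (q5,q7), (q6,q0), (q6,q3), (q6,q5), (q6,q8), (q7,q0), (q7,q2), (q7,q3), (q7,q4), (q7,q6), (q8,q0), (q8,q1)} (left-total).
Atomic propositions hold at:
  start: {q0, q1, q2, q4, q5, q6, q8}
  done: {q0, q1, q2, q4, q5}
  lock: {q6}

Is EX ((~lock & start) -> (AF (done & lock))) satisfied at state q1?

Sat(~lock) = {q0, q1, q2, q3, q4, q5, q7, q8}
Sat(~lock & start) = {q0, q1, q2, q4, q5, q8}
Sat(done & lock) = ∅
AF (done & lock): least fixpoint, start Z0 = ∅, add states with every successor in Z. Already a fixed point.
Sat(AF (done & lock)) = ∅
Sat((~lock & start) -> (AF (done & lock))) = {q3, q6, q7}
Sat(EX ((~lock & start) -> (AF (done & lock)))) = {s : some successor in {q3, q6, q7}} = {q3, q4, q5, q6, q7}
q1 ∉ Sat(EX ((~lock & start) -> (AF (done & lock)))) = {q3, q4, q5, q6, q7}, so the formula does not hold at q1.

No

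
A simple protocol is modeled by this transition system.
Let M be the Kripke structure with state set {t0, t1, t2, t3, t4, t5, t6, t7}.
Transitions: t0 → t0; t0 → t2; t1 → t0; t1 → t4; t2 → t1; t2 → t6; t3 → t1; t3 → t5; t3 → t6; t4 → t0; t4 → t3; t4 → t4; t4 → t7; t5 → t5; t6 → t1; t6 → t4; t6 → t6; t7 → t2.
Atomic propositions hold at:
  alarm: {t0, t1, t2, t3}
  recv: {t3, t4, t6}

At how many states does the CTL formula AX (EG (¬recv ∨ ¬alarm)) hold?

Sat(¬recv) = {t0, t1, t2, t5, t7}
Sat(¬alarm) = {t4, t5, t6, t7}
Sat(¬recv ∨ ¬alarm) = {t0, t1, t2, t4, t5, t6, t7}
EG (¬recv ∨ ¬alarm): greatest fixpoint, start Z0 = {t0, t1, t2, t4, t5, t6, t7}, keep only states in Sat with some successor in Z. Already a fixed point.
Sat(EG (¬recv ∨ ¬alarm)) = {t0, t1, t2, t4, t5, t6, t7}
Sat(AX (EG (¬recv ∨ ¬alarm))) = {s : every successor in {t0, t1, t2, t4, t5, t6, t7}} = {t0, t1, t2, t3, t5, t6, t7}
|Sat(AX (EG (¬recv ∨ ¬alarm)))| = |{t0, t1, t2, t3, t5, t6, t7}| = 7.

7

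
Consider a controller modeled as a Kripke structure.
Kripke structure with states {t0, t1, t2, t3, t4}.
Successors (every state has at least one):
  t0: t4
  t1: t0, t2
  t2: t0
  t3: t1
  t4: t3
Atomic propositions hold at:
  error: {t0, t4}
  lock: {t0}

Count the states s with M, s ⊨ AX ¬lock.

Sat(¬lock) = {t1, t2, t3, t4}
Sat(AX ¬lock) = {s : every successor in {t1, t2, t3, t4}} = {t0, t3, t4}
|Sat(AX ¬lock)| = |{t0, t3, t4}| = 3.

3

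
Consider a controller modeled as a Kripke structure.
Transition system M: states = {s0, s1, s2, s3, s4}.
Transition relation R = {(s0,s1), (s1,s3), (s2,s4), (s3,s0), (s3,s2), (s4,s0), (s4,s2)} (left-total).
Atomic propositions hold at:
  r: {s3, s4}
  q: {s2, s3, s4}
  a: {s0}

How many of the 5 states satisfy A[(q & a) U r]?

Sat(q & a) = ∅
A[(q & a) U r]: least fixpoint, start Z0 = Sat(r) = {s3, s4}, add states in Sat(q & a) with every successor in Z. Already a fixed point.
Sat(A[(q & a) U r]) = {s3, s4}
|Sat(A[(q & a) U r])| = |{s3, s4}| = 2.

2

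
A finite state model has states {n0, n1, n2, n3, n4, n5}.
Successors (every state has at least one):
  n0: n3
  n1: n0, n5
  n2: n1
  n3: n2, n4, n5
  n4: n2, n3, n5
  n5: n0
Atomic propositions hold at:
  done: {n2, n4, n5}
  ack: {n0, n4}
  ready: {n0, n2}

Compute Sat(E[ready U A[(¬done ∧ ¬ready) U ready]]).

{n0, n2}

Sat(¬done) = {n0, n1, n3}
Sat(¬ready) = {n1, n3, n4, n5}
Sat(¬done ∧ ¬ready) = {n1, n3}
A[(¬done ∧ ¬ready) U ready]: least fixpoint, start Z0 = Sat(ready) = {n0, n2}, add states in Sat(¬done ∧ ¬ready) with every successor in Z. Already a fixed point.
Sat(A[(¬done ∧ ¬ready) U ready]) = {n0, n2}
E[ready U A[(¬done ∧ ¬ready) U ready]]: least fixpoint, start Z0 = Sat(A[(¬done ∧ ¬ready) U ready]) = {n0, n2}, add states in Sat(ready) with some successor in Z. Already a fixed point.
Sat(E[ready U A[(¬done ∧ ¬ready) U ready]]) = {n0, n2}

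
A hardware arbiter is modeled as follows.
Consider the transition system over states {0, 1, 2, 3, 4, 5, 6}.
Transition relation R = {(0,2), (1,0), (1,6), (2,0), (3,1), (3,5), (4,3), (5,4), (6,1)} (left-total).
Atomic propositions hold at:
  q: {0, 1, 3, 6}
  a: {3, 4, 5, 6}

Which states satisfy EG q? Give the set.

EG q: greatest fixpoint, start Z0 = {0, 1, 3, 6}, keep only states in Sat with some successor in Z. Z1 = {1, 3, 6}; fixed.
Sat(EG q) = {1, 3, 6}

{1, 3, 6}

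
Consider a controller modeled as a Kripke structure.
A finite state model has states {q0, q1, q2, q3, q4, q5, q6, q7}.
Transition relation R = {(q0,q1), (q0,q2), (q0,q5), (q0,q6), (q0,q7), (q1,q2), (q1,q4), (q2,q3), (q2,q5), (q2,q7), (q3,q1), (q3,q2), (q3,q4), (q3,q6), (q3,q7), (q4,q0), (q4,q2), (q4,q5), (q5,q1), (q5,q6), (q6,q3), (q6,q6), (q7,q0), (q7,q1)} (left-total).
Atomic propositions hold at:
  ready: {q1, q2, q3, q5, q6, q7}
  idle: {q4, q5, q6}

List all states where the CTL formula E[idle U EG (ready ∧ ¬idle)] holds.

Sat(¬idle) = {q0, q1, q2, q3, q7}
Sat(ready ∧ ¬idle) = {q1, q2, q3, q7}
EG (ready ∧ ¬idle): greatest fixpoint, start Z0 = {q1, q2, q3, q7}, keep only states in Sat with some successor in Z. Already a fixed point.
Sat(EG (ready ∧ ¬idle)) = {q1, q2, q3, q7}
E[idle U EG (ready ∧ ¬idle)]: least fixpoint, start Z0 = Sat(EG (ready ∧ ¬idle)) = {q1, q2, q3, q7}, add states in Sat(idle) with some successor in Z. Z1 = {q1, q2, q3, q4, q5, q6, q7}; fixed.
Sat(E[idle U EG (ready ∧ ¬idle)]) = {q1, q2, q3, q4, q5, q6, q7}

{q1, q2, q3, q4, q5, q6, q7}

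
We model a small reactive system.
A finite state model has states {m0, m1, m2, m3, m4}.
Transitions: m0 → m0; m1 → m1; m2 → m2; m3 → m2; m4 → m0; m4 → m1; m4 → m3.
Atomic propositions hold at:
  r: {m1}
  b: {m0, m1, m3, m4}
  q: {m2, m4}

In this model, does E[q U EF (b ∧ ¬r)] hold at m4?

Yes

Sat(¬r) = {m0, m2, m3, m4}
Sat(b ∧ ¬r) = {m0, m3, m4}
EF (b ∧ ¬r): least fixpoint, start Z0 = {m0, m3, m4}, add states with some successor in Z. Already a fixed point.
Sat(EF (b ∧ ¬r)) = {m0, m3, m4}
E[q U EF (b ∧ ¬r)]: least fixpoint, start Z0 = Sat(EF (b ∧ ¬r)) = {m0, m3, m4}, add states in Sat(q) with some successor in Z. Already a fixed point.
Sat(E[q U EF (b ∧ ¬r)]) = {m0, m3, m4}
m4 ∈ Sat(E[q U EF (b ∧ ¬r)]) = {m0, m3, m4}, so the formula holds at m4.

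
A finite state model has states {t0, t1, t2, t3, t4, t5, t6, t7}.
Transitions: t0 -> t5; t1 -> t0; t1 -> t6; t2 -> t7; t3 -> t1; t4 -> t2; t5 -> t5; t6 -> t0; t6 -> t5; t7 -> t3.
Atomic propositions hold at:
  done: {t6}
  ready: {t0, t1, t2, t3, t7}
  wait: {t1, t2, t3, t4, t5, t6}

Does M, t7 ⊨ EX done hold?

No

Sat(EX done) = {s : some successor in {t6}} = {t1}
t7 ∉ Sat(EX done) = {t1}, so the formula does not hold at t7.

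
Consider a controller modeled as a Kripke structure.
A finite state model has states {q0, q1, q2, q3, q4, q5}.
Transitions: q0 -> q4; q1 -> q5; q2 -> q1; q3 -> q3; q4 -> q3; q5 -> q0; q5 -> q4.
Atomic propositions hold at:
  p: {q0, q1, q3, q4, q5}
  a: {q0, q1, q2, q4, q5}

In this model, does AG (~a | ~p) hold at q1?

Sat(~a) = {q3}
Sat(~p) = {q2}
Sat(~a | ~p) = {q2, q3}
AG (~a | ~p): greatest fixpoint, start Z0 = {q2, q3}, keep only states in Sat with every successor in Z. Z1 = {q3}; fixed.
Sat(AG (~a | ~p)) = {q3}
q1 ∉ Sat(AG (~a | ~p)) = {q3}, so the formula does not hold at q1.

No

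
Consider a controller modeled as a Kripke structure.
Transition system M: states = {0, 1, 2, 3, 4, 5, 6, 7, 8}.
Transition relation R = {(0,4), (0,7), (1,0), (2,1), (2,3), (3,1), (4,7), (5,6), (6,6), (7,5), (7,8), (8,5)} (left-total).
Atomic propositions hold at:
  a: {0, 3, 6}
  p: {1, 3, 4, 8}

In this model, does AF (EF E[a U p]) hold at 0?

Yes

E[a U p]: least fixpoint, start Z0 = Sat(p) = {1, 3, 4, 8}, add states in Sat(a) with some successor in Z. Z1 = {0, 1, 3, 4, 8}; fixed.
Sat(E[a U p]) = {0, 1, 3, 4, 8}
EF E[a U p]: least fixpoint, start Z0 = {0, 1, 3, 4, 8}, add states with some successor in Z. Z1 = {0, 1, 2, 3, 4, 7, 8}; fixed.
Sat(EF E[a U p]) = {0, 1, 2, 3, 4, 7, 8}
AF (EF E[a U p]): least fixpoint, start Z0 = {0, 1, 2, 3, 4, 7, 8}, add states with every successor in Z. Already a fixed point.
Sat(AF (EF E[a U p])) = {0, 1, 2, 3, 4, 7, 8}
0 ∈ Sat(AF (EF E[a U p])) = {0, 1, 2, 3, 4, 7, 8}, so the formula holds at 0.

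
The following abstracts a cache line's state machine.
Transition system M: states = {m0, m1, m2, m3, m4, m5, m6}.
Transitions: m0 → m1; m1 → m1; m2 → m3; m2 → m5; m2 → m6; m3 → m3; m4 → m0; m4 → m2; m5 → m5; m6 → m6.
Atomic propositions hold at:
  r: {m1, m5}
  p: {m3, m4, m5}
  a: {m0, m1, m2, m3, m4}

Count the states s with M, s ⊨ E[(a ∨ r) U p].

4

Sat(a ∨ r) = {m0, m1, m2, m3, m4, m5}
E[(a ∨ r) U p]: least fixpoint, start Z0 = Sat(p) = {m3, m4, m5}, add states in Sat(a ∨ r) with some successor in Z. Z1 = {m2, m3, m4, m5}; fixed.
Sat(E[(a ∨ r) U p]) = {m2, m3, m4, m5}
|Sat(E[(a ∨ r) U p])| = |{m2, m3, m4, m5}| = 4.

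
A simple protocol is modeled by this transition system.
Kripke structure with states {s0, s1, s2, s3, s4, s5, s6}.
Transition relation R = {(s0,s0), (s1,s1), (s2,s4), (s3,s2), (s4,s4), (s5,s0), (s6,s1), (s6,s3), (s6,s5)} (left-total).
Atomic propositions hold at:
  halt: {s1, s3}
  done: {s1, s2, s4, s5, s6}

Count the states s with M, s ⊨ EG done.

4

EG done: greatest fixpoint, start Z0 = {s1, s2, s4, s5, s6}, keep only states in Sat with some successor in Z. Z1 = {s1, s2, s4, s6}; fixed.
Sat(EG done) = {s1, s2, s4, s6}
|Sat(EG done)| = |{s1, s2, s4, s6}| = 4.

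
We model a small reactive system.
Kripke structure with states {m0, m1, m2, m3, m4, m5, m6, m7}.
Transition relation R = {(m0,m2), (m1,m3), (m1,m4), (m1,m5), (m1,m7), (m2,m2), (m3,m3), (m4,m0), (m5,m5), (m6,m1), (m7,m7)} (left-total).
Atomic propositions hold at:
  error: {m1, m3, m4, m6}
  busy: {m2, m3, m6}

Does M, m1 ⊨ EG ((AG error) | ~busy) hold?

AG error: greatest fixpoint, start Z0 = {m1, m3, m4, m6}, keep only states in Sat with every successor in Z. Z1 = {m3, m6}; Z2 = {m3}; fixed.
Sat(AG error) = {m3}
Sat(~busy) = {m0, m1, m4, m5, m7}
Sat((AG error) | ~busy) = {m0, m1, m3, m4, m5, m7}
EG ((AG error) | ~busy): greatest fixpoint, start Z0 = {m0, m1, m3, m4, m5, m7}, keep only states in Sat with some successor in Z. Z1 = {m1, m3, m4, m5, m7}; Z2 = {m1, m3, m5, m7}; fixed.
Sat(EG ((AG error) | ~busy)) = {m1, m3, m5, m7}
m1 ∈ Sat(EG ((AG error) | ~busy)) = {m1, m3, m5, m7}, so the formula holds at m1.

Yes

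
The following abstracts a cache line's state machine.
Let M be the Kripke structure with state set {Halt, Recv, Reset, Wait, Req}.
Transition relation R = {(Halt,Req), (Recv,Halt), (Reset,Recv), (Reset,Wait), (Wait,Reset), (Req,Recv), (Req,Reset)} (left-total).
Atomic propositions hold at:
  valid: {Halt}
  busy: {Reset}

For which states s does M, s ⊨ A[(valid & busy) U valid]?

{Halt}

Sat(valid & busy) = ∅
A[(valid & busy) U valid]: least fixpoint, start Z0 = Sat(valid) = {Halt}, add states in Sat(valid & busy) with every successor in Z. Already a fixed point.
Sat(A[(valid & busy) U valid]) = {Halt}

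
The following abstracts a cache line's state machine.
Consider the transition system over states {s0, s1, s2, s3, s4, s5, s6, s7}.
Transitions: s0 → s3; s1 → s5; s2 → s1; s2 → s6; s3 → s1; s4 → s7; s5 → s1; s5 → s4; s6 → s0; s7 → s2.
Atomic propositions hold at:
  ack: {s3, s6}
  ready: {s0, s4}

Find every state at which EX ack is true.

{s0, s2}

Sat(EX ack) = {s : some successor in {s3, s6}} = {s0, s2}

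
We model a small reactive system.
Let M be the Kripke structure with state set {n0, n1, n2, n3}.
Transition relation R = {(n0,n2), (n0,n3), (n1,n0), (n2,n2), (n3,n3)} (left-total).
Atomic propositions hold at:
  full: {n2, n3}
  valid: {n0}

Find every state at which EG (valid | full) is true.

{n0, n2, n3}

Sat(valid | full) = {n0, n2, n3}
EG (valid | full): greatest fixpoint, start Z0 = {n0, n2, n3}, keep only states in Sat with some successor in Z. Already a fixed point.
Sat(EG (valid | full)) = {n0, n2, n3}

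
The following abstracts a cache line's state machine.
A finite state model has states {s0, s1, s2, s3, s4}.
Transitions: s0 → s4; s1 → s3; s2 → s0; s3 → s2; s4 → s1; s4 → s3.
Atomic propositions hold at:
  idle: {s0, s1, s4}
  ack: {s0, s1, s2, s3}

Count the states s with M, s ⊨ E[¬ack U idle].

Sat(¬ack) = {s4}
E[¬ack U idle]: least fixpoint, start Z0 = Sat(idle) = {s0, s1, s4}, add states in Sat(¬ack) with some successor in Z. Already a fixed point.
Sat(E[¬ack U idle]) = {s0, s1, s4}
|Sat(E[¬ack U idle])| = |{s0, s1, s4}| = 3.

3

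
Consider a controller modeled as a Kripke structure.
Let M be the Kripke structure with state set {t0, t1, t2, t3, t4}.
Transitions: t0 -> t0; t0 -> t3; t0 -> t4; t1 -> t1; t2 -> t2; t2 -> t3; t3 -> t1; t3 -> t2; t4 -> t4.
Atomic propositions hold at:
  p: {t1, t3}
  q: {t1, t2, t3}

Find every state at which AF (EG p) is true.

{t1, t3}

EG p: greatest fixpoint, start Z0 = {t1, t3}, keep only states in Sat with some successor in Z. Already a fixed point.
Sat(EG p) = {t1, t3}
AF (EG p): least fixpoint, start Z0 = {t1, t3}, add states with every successor in Z. Already a fixed point.
Sat(AF (EG p)) = {t1, t3}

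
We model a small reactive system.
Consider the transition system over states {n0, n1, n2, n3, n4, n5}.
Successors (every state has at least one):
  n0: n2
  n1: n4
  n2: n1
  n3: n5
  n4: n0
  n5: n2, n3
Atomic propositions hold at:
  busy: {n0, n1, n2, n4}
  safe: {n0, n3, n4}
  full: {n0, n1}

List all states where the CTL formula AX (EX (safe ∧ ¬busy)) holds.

Sat(¬busy) = {n3, n5}
Sat(safe ∧ ¬busy) = {n3}
Sat(EX (safe ∧ ¬busy)) = {s : some successor in {n3}} = {n5}
Sat(AX (EX (safe ∧ ¬busy))) = {s : every successor in {n5}} = {n3}

{n3}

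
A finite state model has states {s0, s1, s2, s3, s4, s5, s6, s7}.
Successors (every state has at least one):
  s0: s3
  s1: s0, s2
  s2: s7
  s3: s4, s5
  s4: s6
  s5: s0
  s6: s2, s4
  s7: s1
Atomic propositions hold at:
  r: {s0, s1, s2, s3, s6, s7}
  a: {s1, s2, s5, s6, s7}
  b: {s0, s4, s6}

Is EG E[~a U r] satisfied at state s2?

Sat(~a) = {s0, s3, s4}
E[~a U r]: least fixpoint, start Z0 = Sat(r) = {s0, s1, s2, s3, s6, s7}, add states in Sat(~a) with some successor in Z. Z1 = {s0, s1, s2, s3, s4, s6, s7}; fixed.
Sat(E[~a U r]) = {s0, s1, s2, s3, s4, s6, s7}
EG E[~a U r]: greatest fixpoint, start Z0 = {s0, s1, s2, s3, s4, s6, s7}, keep only states in Sat with some successor in Z. Already a fixed point.
Sat(EG E[~a U r]) = {s0, s1, s2, s3, s4, s6, s7}
s2 ∈ Sat(EG E[~a U r]) = {s0, s1, s2, s3, s4, s6, s7}, so the formula holds at s2.

Yes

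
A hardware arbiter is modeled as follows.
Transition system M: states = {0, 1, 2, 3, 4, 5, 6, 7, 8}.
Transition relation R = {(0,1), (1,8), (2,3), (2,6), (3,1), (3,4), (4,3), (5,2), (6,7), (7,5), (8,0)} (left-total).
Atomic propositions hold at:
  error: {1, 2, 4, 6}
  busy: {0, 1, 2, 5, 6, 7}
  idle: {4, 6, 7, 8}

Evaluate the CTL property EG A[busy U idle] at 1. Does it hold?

Yes

A[busy U idle]: least fixpoint, start Z0 = Sat(idle) = {4, 6, 7, 8}, add states in Sat(busy) with every successor in Z. Z1 = {1, 4, 6, 7, 8}; Z2 = {0, 1, 4, 6, 7, 8}; fixed.
Sat(A[busy U idle]) = {0, 1, 4, 6, 7, 8}
EG A[busy U idle]: greatest fixpoint, start Z0 = {0, 1, 4, 6, 7, 8}, keep only states in Sat with some successor in Z. Z1 = {0, 1, 6, 8}; Z2 = {0, 1, 8}; fixed.
Sat(EG A[busy U idle]) = {0, 1, 8}
1 ∈ Sat(EG A[busy U idle]) = {0, 1, 8}, so the formula holds at 1.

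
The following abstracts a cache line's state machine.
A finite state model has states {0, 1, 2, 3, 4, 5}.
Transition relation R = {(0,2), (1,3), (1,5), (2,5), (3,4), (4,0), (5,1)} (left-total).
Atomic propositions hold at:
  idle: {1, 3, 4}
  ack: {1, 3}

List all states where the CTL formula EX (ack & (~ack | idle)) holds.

{1, 5}

Sat(~ack) = {0, 2, 4, 5}
Sat(~ack | idle) = {0, 1, 2, 3, 4, 5}
Sat(ack & (~ack | idle)) = {1, 3}
Sat(EX (ack & (~ack | idle))) = {s : some successor in {1, 3}} = {1, 5}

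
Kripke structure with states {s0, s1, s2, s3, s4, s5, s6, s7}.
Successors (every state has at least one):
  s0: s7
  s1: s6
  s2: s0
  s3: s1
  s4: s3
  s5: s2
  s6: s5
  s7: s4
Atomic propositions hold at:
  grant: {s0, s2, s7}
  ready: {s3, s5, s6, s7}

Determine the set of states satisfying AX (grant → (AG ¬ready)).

Sat(¬ready) = {s0, s1, s2, s4}
AG ¬ready: greatest fixpoint, start Z0 = {s0, s1, s2, s4}, keep only states in Sat with every successor in Z. Z1 = {s2}; Z2 = ∅; fixed.
Sat(AG ¬ready) = ∅
Sat(grant → (AG ¬ready)) = {s1, s3, s4, s5, s6}
Sat(AX (grant → (AG ¬ready))) = {s : every successor in {s1, s3, s4, s5, s6}} = {s1, s3, s4, s6, s7}

{s1, s3, s4, s6, s7}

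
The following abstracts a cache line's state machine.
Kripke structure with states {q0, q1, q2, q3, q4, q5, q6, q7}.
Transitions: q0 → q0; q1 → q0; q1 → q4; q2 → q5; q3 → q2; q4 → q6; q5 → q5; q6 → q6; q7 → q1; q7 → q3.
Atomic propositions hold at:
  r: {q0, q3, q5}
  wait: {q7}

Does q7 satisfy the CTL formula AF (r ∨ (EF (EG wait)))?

EG wait: greatest fixpoint, start Z0 = {q7}, keep only states in Sat with some successor in Z. Z1 = ∅; fixed.
Sat(EG wait) = ∅
EF (EG wait): least fixpoint, start Z0 = ∅, add states with some successor in Z. Already a fixed point.
Sat(EF (EG wait)) = ∅
Sat(r ∨ (EF (EG wait))) = {q0, q3, q5}
AF (r ∨ (EF (EG wait))): least fixpoint, start Z0 = {q0, q3, q5}, add states with every successor in Z. Z1 = {q0, q2, q3, q5}; fixed.
Sat(AF (r ∨ (EF (EG wait)))) = {q0, q2, q3, q5}
q7 ∉ Sat(AF (r ∨ (EF (EG wait)))) = {q0, q2, q3, q5}, so the formula does not hold at q7.

No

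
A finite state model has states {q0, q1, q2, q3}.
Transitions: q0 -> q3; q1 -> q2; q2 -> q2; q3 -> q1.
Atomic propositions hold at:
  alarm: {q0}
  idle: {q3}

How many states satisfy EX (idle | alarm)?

1

Sat(idle | alarm) = {q0, q3}
Sat(EX (idle | alarm)) = {s : some successor in {q0, q3}} = {q0}
|Sat(EX (idle | alarm))| = |{q0}| = 1.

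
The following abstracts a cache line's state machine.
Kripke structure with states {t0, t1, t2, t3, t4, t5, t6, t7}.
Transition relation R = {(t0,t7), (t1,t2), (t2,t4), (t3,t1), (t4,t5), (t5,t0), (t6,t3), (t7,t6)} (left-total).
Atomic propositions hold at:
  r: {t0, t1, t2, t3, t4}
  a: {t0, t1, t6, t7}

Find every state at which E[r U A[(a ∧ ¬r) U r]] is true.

Sat(¬r) = {t5, t6, t7}
Sat(a ∧ ¬r) = {t6, t7}
A[(a ∧ ¬r) U r]: least fixpoint, start Z0 = Sat(r) = {t0, t1, t2, t3, t4}, add states in Sat(a ∧ ¬r) with every successor in Z. Z1 = {t0, t1, t2, t3, t4, t6}; Z2 = {t0, t1, t2, t3, t4, t6, t7}; fixed.
Sat(A[(a ∧ ¬r) U r]) = {t0, t1, t2, t3, t4, t6, t7}
E[r U A[(a ∧ ¬r) U r]]: least fixpoint, start Z0 = Sat(A[(a ∧ ¬r) U r]) = {t0, t1, t2, t3, t4, t6, t7}, add states in Sat(r) with some successor in Z. Already a fixed point.
Sat(E[r U A[(a ∧ ¬r) U r]]) = {t0, t1, t2, t3, t4, t6, t7}

{t0, t1, t2, t3, t4, t6, t7}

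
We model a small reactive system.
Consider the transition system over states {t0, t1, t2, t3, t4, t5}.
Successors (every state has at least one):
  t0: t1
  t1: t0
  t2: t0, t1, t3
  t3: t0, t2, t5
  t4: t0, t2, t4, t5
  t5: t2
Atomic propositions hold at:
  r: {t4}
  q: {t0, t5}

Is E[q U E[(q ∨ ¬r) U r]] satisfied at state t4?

Yes

Sat(¬r) = {t0, t1, t2, t3, t5}
Sat(q ∨ ¬r) = {t0, t1, t2, t3, t5}
E[(q ∨ ¬r) U r]: least fixpoint, start Z0 = Sat(r) = {t4}, add states in Sat(q ∨ ¬r) with some successor in Z. Already a fixed point.
Sat(E[(q ∨ ¬r) U r]) = {t4}
E[q U E[(q ∨ ¬r) U r]]: least fixpoint, start Z0 = Sat(E[(q ∨ ¬r) U r]) = {t4}, add states in Sat(q) with some successor in Z. Already a fixed point.
Sat(E[q U E[(q ∨ ¬r) U r]]) = {t4}
t4 ∈ Sat(E[q U E[(q ∨ ¬r) U r]]) = {t4}, so the formula holds at t4.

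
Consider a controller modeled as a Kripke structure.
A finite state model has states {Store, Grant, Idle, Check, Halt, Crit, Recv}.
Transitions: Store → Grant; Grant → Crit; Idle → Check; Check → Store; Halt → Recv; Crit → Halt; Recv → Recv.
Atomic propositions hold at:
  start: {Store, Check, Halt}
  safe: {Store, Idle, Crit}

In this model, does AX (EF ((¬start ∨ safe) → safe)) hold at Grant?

Sat(¬start) = {Grant, Idle, Crit, Recv}
Sat(¬start ∨ safe) = {Store, Grant, Idle, Crit, Recv}
Sat((¬start ∨ safe) → safe) = {Store, Idle, Check, Halt, Crit}
EF ((¬start ∨ safe) → safe): least fixpoint, start Z0 = {Store, Idle, Check, Halt, Crit}, add states with some successor in Z. Z1 = {Store, Grant, Idle, Check, Halt, Crit}; fixed.
Sat(EF ((¬start ∨ safe) → safe)) = {Store, Grant, Idle, Check, Halt, Crit}
Sat(AX (EF ((¬start ∨ safe) → safe))) = {s : every successor in {Store, Grant, Idle, Check, Halt, Crit}} = {Store, Grant, Idle, Check, Crit}
Grant ∈ Sat(AX (EF ((¬start ∨ safe) → safe))) = {Store, Grant, Idle, Check, Crit}, so the formula holds at Grant.

Yes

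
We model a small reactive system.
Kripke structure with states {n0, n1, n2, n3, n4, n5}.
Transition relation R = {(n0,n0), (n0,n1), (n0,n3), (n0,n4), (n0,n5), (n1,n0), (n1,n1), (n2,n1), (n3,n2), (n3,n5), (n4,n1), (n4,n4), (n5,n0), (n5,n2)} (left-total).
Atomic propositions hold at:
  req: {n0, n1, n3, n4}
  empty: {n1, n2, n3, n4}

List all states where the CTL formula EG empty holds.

EG empty: greatest fixpoint, start Z0 = {n1, n2, n3, n4}, keep only states in Sat with some successor in Z. Already a fixed point.
Sat(EG empty) = {n1, n2, n3, n4}

{n1, n2, n3, n4}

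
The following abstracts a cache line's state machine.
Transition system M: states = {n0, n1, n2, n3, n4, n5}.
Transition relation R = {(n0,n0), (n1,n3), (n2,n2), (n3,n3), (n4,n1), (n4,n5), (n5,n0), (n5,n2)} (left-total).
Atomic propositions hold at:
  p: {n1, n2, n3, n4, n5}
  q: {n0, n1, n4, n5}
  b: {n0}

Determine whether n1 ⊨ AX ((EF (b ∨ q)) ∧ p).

Sat(b ∨ q) = {n0, n1, n4, n5}
EF (b ∨ q): least fixpoint, start Z0 = {n0, n1, n4, n5}, add states with some successor in Z. Already a fixed point.
Sat(EF (b ∨ q)) = {n0, n1, n4, n5}
Sat((EF (b ∨ q)) ∧ p) = {n1, n4, n5}
Sat(AX ((EF (b ∨ q)) ∧ p)) = {s : every successor in {n1, n4, n5}} = {n4}
n1 ∉ Sat(AX ((EF (b ∨ q)) ∧ p)) = {n4}, so the formula does not hold at n1.

No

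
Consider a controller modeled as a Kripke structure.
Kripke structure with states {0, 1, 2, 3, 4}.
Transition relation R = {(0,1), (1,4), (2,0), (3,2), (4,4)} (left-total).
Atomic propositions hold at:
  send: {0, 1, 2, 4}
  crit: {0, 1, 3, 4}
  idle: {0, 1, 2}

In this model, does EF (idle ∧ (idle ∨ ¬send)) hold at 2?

Sat(¬send) = {3}
Sat(idle ∨ ¬send) = {0, 1, 2, 3}
Sat(idle ∧ (idle ∨ ¬send)) = {0, 1, 2}
EF (idle ∧ (idle ∨ ¬send)): least fixpoint, start Z0 = {0, 1, 2}, add states with some successor in Z. Z1 = {0, 1, 2, 3}; fixed.
Sat(EF (idle ∧ (idle ∨ ¬send))) = {0, 1, 2, 3}
2 ∈ Sat(EF (idle ∧ (idle ∨ ¬send))) = {0, 1, 2, 3}, so the formula holds at 2.

Yes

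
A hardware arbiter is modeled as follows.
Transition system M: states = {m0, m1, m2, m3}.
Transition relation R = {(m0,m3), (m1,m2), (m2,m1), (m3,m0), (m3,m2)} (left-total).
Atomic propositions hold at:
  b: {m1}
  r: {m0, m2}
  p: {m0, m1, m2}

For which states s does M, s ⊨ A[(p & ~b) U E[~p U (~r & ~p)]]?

Sat(~b) = {m0, m2, m3}
Sat(p & ~b) = {m0, m2}
Sat(~p) = {m3}
Sat(~r) = {m1, m3}
Sat(~r & ~p) = {m3}
E[~p U (~r & ~p)]: least fixpoint, start Z0 = Sat((~r & ~p)) = {m3}, add states in Sat(~p) with some successor in Z. Already a fixed point.
Sat(E[~p U (~r & ~p)]) = {m3}
A[(p & ~b) U E[~p U (~r & ~p)]]: least fixpoint, start Z0 = Sat(E[~p U (~r & ~p)]) = {m3}, add states in Sat(p & ~b) with every successor in Z. Z1 = {m0, m3}; fixed.
Sat(A[(p & ~b) U E[~p U (~r & ~p)]]) = {m0, m3}

{m0, m3}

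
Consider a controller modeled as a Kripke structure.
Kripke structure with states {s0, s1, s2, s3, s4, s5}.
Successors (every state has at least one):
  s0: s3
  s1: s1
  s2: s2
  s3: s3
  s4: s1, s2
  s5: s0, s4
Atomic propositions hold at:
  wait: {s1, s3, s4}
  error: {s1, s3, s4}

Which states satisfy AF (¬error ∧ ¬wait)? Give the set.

Sat(¬error) = {s0, s2, s5}
Sat(¬wait) = {s0, s2, s5}
Sat(¬error ∧ ¬wait) = {s0, s2, s5}
AF (¬error ∧ ¬wait): least fixpoint, start Z0 = {s0, s2, s5}, add states with every successor in Z. Already a fixed point.
Sat(AF (¬error ∧ ¬wait)) = {s0, s2, s5}

{s0, s2, s5}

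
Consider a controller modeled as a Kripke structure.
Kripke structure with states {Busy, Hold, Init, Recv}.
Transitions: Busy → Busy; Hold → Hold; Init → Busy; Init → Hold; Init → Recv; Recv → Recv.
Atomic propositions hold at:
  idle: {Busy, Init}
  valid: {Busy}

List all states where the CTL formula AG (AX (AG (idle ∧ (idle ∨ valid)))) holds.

Sat(idle ∨ valid) = {Busy, Init}
Sat(idle ∧ (idle ∨ valid)) = {Busy, Init}
AG (idle ∧ (idle ∨ valid)): greatest fixpoint, start Z0 = {Busy, Init}, keep only states in Sat with every successor in Z. Z1 = {Busy}; fixed.
Sat(AG (idle ∧ (idle ∨ valid))) = {Busy}
Sat(AX (AG (idle ∧ (idle ∨ valid)))) = {s : every successor in {Busy}} = {Busy}
AG (AX (AG (idle ∧ (idle ∨ valid)))): greatest fixpoint, start Z0 = {Busy}, keep only states in Sat with every successor in Z. Already a fixed point.
Sat(AG (AX (AG (idle ∧ (idle ∨ valid))))) = {Busy}

{Busy}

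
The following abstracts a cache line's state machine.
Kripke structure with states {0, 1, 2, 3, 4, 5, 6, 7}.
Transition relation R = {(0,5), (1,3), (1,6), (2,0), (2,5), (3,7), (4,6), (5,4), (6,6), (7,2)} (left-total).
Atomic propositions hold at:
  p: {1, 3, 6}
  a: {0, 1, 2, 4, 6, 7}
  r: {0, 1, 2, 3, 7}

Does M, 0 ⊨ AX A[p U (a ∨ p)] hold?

No

Sat(a ∨ p) = {0, 1, 2, 3, 4, 6, 7}
A[p U (a ∨ p)]: least fixpoint, start Z0 = Sat((a ∨ p)) = {0, 1, 2, 3, 4, 6, 7}, add states in Sat(p) with every successor in Z. Already a fixed point.
Sat(A[p U (a ∨ p)]) = {0, 1, 2, 3, 4, 6, 7}
Sat(AX A[p U (a ∨ p)]) = {s : every successor in {0, 1, 2, 3, 4, 6, 7}} = {1, 3, 4, 5, 6, 7}
0 ∉ Sat(AX A[p U (a ∨ p)]) = {1, 3, 4, 5, 6, 7}, so the formula does not hold at 0.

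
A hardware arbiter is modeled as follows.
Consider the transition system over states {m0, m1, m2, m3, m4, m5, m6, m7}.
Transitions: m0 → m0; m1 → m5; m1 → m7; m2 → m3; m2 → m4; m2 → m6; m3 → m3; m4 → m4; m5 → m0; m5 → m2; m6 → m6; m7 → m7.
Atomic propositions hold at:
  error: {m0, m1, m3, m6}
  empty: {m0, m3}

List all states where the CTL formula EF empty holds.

{m0, m1, m2, m3, m5}

EF empty: least fixpoint, start Z0 = {m0, m3}, add states with some successor in Z. Z1 = {m0, m2, m3, m5}; Z2 = {m0, m1, m2, m3, m5}; fixed.
Sat(EF empty) = {m0, m1, m2, m3, m5}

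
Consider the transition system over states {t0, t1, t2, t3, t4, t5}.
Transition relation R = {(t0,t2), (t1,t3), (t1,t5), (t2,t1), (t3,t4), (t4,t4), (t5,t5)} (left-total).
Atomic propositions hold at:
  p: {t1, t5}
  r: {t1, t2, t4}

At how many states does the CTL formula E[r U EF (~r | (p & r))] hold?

Sat(~r) = {t0, t3, t5}
Sat(p & r) = {t1}
Sat(~r | (p & r)) = {t0, t1, t3, t5}
EF (~r | (p & r)): least fixpoint, start Z0 = {t0, t1, t3, t5}, add states with some successor in Z. Z1 = {t0, t1, t2, t3, t5}; fixed.
Sat(EF (~r | (p & r))) = {t0, t1, t2, t3, t5}
E[r U EF (~r | (p & r))]: least fixpoint, start Z0 = Sat(EF (~r | (p & r))) = {t0, t1, t2, t3, t5}, add states in Sat(r) with some successor in Z. Already a fixed point.
Sat(E[r U EF (~r | (p & r))]) = {t0, t1, t2, t3, t5}
|Sat(E[r U EF (~r | (p & r))])| = |{t0, t1, t2, t3, t5}| = 5.

5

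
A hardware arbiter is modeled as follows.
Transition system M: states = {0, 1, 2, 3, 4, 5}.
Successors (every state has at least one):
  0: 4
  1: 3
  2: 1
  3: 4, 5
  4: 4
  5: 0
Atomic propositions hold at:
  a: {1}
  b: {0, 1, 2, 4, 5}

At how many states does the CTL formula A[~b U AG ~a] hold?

Sat(~b) = {3}
Sat(~a) = {0, 2, 3, 4, 5}
AG ~a: greatest fixpoint, start Z0 = {0, 2, 3, 4, 5}, keep only states in Sat with every successor in Z. Z1 = {0, 3, 4, 5}; fixed.
Sat(AG ~a) = {0, 3, 4, 5}
A[~b U AG ~a]: least fixpoint, start Z0 = Sat(AG ~a) = {0, 3, 4, 5}, add states in Sat(~b) with every successor in Z. Already a fixed point.
Sat(A[~b U AG ~a]) = {0, 3, 4, 5}
|Sat(A[~b U AG ~a])| = |{0, 3, 4, 5}| = 4.

4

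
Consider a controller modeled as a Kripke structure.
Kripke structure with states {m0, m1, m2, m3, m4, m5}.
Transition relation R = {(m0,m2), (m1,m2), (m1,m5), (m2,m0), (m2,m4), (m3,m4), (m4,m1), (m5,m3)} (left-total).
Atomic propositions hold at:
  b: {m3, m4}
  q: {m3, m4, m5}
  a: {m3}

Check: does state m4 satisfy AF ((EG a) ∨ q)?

Yes

EG a: greatest fixpoint, start Z0 = {m3}, keep only states in Sat with some successor in Z. Z1 = ∅; fixed.
Sat(EG a) = ∅
Sat((EG a) ∨ q) = {m3, m4, m5}
AF ((EG a) ∨ q): least fixpoint, start Z0 = {m3, m4, m5}, add states with every successor in Z. Already a fixed point.
Sat(AF ((EG a) ∨ q)) = {m3, m4, m5}
m4 ∈ Sat(AF ((EG a) ∨ q)) = {m3, m4, m5}, so the formula holds at m4.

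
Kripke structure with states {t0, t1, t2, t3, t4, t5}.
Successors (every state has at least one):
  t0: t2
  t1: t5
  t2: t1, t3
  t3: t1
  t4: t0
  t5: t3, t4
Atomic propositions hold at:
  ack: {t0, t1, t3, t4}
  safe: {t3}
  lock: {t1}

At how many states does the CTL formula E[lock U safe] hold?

E[lock U safe]: least fixpoint, start Z0 = Sat(safe) = {t3}, add states in Sat(lock) with some successor in Z. Already a fixed point.
Sat(E[lock U safe]) = {t3}
|Sat(E[lock U safe])| = |{t3}| = 1.

1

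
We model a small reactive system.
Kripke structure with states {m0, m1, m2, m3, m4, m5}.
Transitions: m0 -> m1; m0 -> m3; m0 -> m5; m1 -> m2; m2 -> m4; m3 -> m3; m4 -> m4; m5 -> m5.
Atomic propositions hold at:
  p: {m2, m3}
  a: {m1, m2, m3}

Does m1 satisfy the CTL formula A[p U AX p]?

Sat(AX p) = {s : every successor in {m2, m3}} = {m1, m3}
A[p U AX p]: least fixpoint, start Z0 = Sat(AX p) = {m1, m3}, add states in Sat(p) with every successor in Z. Already a fixed point.
Sat(A[p U AX p]) = {m1, m3}
m1 ∈ Sat(A[p U AX p]) = {m1, m3}, so the formula holds at m1.

Yes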